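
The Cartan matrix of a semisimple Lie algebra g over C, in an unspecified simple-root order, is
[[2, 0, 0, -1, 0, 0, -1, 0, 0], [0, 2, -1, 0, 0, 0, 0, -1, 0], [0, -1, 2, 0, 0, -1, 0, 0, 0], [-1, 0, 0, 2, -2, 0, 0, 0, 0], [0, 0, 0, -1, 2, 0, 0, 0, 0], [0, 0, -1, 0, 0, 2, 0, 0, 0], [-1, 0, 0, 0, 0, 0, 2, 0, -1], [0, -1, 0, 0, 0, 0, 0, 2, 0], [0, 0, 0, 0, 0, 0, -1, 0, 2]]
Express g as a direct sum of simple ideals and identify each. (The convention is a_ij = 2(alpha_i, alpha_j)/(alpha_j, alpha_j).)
A_4 (sl(5)) + B_5 (so(11))

The diagram associated to this matrix has two connected components: the simple roots {alpha_2, alpha_3, alpha_6, alpha_8} form a chain of 4 nodes with single edges (A_4), and {alpha_1, alpha_4, alpha_5, alpha_7, alpha_9} form a chain of 5 nodes with a double edge at one end; the terminal node there is the unique short simple root (B_5). A semisimple Lie algebra decomposes uniquely as the direct sum of simple ideals, one per connected component of its Dynkin diagram, so g ≅ A_4 ⊕ B_5 (dimension 24 + 55 = 79).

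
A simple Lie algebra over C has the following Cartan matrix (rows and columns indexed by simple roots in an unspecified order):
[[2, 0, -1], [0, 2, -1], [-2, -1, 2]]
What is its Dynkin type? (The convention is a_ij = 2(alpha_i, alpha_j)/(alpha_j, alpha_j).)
The matrix has rank 3 with 2's on the diagonal. Reading the off-diagonal entries as Dynkin edges (a single edge where a_ij = a_ji = -1; a double or triple edge where a_ij * a_ji = 2 or 3), the diagram is a chain of 3 nodes with a double edge at one end; the terminal node there is the unique short simple root (B_3). One simple-root ordering that puts it in standard form is (alpha_2, alpha_3, alpha_1). So the algebra is type B_3, i.e. so(7).

B_3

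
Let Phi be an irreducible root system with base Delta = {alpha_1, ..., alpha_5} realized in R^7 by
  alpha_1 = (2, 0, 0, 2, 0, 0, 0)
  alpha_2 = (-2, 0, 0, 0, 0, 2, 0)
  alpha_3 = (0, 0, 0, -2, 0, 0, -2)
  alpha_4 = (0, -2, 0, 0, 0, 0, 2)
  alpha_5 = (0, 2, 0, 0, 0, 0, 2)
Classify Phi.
Compute the Cartan integers a_ij = 2(alpha_i, alpha_j)/(alpha_j, alpha_j); the resulting 5x5 Cartan matrix is
[[2, -1, -1, 0, 0], [-1, 2, 0, 0, 0], [-1, 0, 2, -1, -1], [0, 0, -1, 2, 0], [0, 0, -1, 0, 2]].
All simple roots have the same length, so the diagram is simply laced. The associated Dynkin diagram is a chain of 3 nodes with a fork of two nodes at one end (D_5), so the type is D_5 (the algebra so(10)).

type D_5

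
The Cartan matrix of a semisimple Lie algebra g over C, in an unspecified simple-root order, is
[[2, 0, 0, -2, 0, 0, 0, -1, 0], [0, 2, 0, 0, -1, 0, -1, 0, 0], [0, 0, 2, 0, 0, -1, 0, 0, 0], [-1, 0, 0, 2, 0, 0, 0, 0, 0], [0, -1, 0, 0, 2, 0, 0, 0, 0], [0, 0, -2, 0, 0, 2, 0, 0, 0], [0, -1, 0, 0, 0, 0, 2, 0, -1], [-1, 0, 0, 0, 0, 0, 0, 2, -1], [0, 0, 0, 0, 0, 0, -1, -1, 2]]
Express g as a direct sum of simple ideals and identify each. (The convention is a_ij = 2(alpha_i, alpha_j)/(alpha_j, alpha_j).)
The diagram associated to this matrix has two connected components: the simple roots {alpha_3, alpha_6} form a chain of 2 nodes with a double edge at one end; the terminal node there is the unique short simple root (B_2), and {alpha_1, alpha_2, alpha_4, alpha_5, alpha_7, alpha_8, alpha_9} form a chain of 7 nodes with a double edge at one end; the terminal node there is the unique short simple root (B_7). A semisimple Lie algebra decomposes uniquely as the direct sum of simple ideals, one per connected component of its Dynkin diagram, so g ≅ B_2 ⊕ B_7 (dimension 10 + 105 = 115).

type B_2 + type B_7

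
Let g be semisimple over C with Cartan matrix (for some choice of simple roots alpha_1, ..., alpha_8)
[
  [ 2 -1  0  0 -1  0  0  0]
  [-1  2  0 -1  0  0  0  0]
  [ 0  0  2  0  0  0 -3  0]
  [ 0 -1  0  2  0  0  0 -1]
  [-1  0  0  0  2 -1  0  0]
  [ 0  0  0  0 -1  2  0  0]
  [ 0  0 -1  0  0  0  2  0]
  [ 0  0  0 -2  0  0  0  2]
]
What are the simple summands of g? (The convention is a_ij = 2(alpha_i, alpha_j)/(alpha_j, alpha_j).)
The diagram associated to this matrix has two connected components: the simple roots {alpha_1, alpha_2, alpha_4, alpha_5, alpha_6, alpha_8} form a chain of 6 nodes with a double edge at one end; the terminal node there is the unique long simple root (C_6), and {alpha_3, alpha_7} form two nodes joined by a triple edge (G_2). A semisimple Lie algebra decomposes uniquely as the direct sum of simple ideals, one per connected component of its Dynkin diagram, so g ≅ C_6 ⊕ G_2 (dimension 78 + 14 = 92).

type C_6 ⊕ type G_2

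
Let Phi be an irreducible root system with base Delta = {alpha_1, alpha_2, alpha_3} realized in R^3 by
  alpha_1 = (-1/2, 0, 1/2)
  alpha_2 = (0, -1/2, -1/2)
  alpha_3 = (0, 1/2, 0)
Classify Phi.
type B_3

Compute the Cartan integers a_ij = 2(alpha_i, alpha_j)/(alpha_j, alpha_j); the resulting 3x3 Cartan matrix is
[[2, -1, 0], [-1, 2, -2], [0, -1, 2]].
The roots have two lengths (squared-length ratio 2:1); the short ones are alpha_{3}. The associated Dynkin diagram is a chain of 3 nodes with a double edge at one end; the terminal node there is the unique short simple root (B_3), so the type is B_3 (the algebra so(7)).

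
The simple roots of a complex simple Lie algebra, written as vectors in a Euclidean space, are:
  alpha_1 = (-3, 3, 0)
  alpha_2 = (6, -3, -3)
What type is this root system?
type G_2

Compute the Cartan integers a_ij = 2(alpha_i, alpha_j)/(alpha_j, alpha_j); the resulting 2x2 Cartan matrix is
[[2, -1], [-3, 2]].
The roots have two lengths (squared-length ratio 3:1); the short ones are alpha_{1}. The associated Dynkin diagram is two nodes joined by a triple edge (G_2), so the type is G_2.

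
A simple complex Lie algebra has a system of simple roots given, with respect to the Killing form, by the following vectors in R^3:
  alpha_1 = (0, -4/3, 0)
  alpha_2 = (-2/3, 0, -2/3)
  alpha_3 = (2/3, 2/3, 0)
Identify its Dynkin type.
Compute the Cartan integers a_ij = 2(alpha_i, alpha_j)/(alpha_j, alpha_j); the resulting 3x3 Cartan matrix is
[[2, 0, -2], [0, 2, -1], [-1, -1, 2]].
The roots have two lengths (squared-length ratio 2:1); the short ones are alpha_{2,3}. The associated Dynkin diagram is a chain of 3 nodes with a double edge at one end; the terminal node there is the unique long simple root (C_3), so the type is C_3 (the algebra sp(6)).

C3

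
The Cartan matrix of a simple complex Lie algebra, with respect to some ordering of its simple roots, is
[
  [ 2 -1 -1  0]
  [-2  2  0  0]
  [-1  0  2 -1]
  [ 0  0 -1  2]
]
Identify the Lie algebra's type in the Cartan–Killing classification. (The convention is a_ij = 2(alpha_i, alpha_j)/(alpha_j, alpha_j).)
The matrix has rank 4 with 2's on the diagonal. Reading the off-diagonal entries as Dynkin edges (a single edge where a_ij = a_ji = -1; a double or triple edge where a_ij * a_ji = 2 or 3), the diagram is a chain of 4 nodes with a double edge at one end; the terminal node there is the unique long simple root (C_4). One simple-root ordering that puts it in standard form is (alpha_4, alpha_3, alpha_1, alpha_2). So the algebra is type C_4, i.e. sp(8).

C_4 (sp(8))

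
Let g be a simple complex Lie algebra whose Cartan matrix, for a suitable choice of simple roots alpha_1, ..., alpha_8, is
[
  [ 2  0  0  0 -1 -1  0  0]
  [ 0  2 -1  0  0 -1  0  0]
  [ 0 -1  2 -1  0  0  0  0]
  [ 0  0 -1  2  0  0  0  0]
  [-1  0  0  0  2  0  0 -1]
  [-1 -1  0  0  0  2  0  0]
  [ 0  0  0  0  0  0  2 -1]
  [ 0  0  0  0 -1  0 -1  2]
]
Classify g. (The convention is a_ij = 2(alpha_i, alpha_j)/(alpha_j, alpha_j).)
The matrix has rank 8 with 2's on the diagonal. Reading the off-diagonal entries as Dynkin edges (a single edge where a_ij = a_ji = -1; a double or triple edge where a_ij * a_ji = 2 or 3), the diagram is a chain of 8 nodes with single edges (A_8). One simple-root ordering that puts it in standard form is (alpha_4, alpha_3, alpha_2, alpha_6, alpha_1, alpha_5, alpha_8, alpha_7). So the algebra is type A_8, i.e. sl(9).

A8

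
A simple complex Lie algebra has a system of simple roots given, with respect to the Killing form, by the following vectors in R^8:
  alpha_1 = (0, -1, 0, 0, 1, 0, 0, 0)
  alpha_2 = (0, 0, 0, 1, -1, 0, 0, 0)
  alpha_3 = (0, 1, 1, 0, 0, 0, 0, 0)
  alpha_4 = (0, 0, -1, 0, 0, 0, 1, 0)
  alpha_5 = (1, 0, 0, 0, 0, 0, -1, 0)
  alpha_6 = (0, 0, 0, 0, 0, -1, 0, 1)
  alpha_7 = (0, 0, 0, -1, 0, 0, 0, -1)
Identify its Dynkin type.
A7

Compute the Cartan integers a_ij = 2(alpha_i, alpha_j)/(alpha_j, alpha_j); the resulting 7x7 Cartan matrix is
[[2, -1, -1, 0, 0, 0, 0], [-1, 2, 0, 0, 0, 0, -1], [-1, 0, 2, -1, 0, 0, 0], [0, 0, -1, 2, -1, 0, 0], [0, 0, 0, -1, 2, 0, 0], [0, 0, 0, 0, 0, 2, -1], [0, -1, 0, 0, 0, -1, 2]].
All simple roots have the same length, so the diagram is simply laced. The associated Dynkin diagram is a chain of 7 nodes with single edges (A_7), so the type is A_7 (the algebra sl(8)).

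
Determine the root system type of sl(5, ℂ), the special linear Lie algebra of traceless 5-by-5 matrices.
A_4 (sl(5))

This is sl(5), which has dimension 5^2 - 1 = 24 and rank 5 - 1 = 4 (a Cartan subalgebra is the diagonal traceless matrices). In the classification of classical Lie algebras, the special linear algebra sl(n+1) has type A_n; here n = 4, so the Dynkin diagram is a chain of 4 nodes with single edges (A_4). Hence the type is A_4.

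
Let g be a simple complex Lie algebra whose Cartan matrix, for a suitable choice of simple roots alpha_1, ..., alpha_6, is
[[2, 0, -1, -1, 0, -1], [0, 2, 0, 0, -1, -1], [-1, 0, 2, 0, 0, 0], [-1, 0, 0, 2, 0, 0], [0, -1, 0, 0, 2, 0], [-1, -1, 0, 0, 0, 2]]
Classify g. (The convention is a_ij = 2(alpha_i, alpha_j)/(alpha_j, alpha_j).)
D_6

The matrix has rank 6 with 2's on the diagonal. Reading the off-diagonal entries as Dynkin edges (a single edge where a_ij = a_ji = -1; a double or triple edge where a_ij * a_ji = 2 or 3), the diagram is a chain of 4 nodes with a fork of two nodes at one end (D_6). One simple-root ordering that puts it in standard form is (alpha_5, alpha_2, alpha_6, alpha_1, alpha_4, alpha_3). So the algebra is type D_6, i.e. so(12).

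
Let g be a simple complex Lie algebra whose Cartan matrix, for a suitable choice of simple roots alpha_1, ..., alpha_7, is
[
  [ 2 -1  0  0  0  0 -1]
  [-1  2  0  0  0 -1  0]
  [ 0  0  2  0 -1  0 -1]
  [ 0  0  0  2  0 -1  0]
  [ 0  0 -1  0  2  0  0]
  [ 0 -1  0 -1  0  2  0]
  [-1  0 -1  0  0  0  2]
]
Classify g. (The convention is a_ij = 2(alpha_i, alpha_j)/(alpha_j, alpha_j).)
A7

The matrix has rank 7 with 2's on the diagonal. Reading the off-diagonal entries as Dynkin edges (a single edge where a_ij = a_ji = -1; a double or triple edge where a_ij * a_ji = 2 or 3), the diagram is a chain of 7 nodes with single edges (A_7). One simple-root ordering that puts it in standard form is (alpha_4, alpha_6, alpha_2, alpha_1, alpha_7, alpha_3, alpha_5). So the algebra is type A_7, i.e. sl(8).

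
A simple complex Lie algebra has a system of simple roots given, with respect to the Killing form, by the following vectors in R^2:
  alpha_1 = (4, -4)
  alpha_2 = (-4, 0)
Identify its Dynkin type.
Compute the Cartan integers a_ij = 2(alpha_i, alpha_j)/(alpha_j, alpha_j); the resulting 2x2 Cartan matrix is
[[2, -2], [-1, 2]].
The roots have two lengths (squared-length ratio 2:1); the short ones are alpha_{2}. The associated Dynkin diagram is a chain of 2 nodes with a double edge at one end; the terminal node there is the unique short simple root (B_2), so the type is B_2 (the algebra so(5)).

B2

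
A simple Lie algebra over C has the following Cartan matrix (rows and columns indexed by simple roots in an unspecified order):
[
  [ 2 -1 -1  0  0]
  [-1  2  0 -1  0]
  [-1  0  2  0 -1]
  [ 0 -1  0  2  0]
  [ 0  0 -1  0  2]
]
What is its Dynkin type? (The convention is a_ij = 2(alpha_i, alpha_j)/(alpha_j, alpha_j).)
The matrix has rank 5 with 2's on the diagonal. Reading the off-diagonal entries as Dynkin edges (a single edge where a_ij = a_ji = -1; a double or triple edge where a_ij * a_ji = 2 or 3), the diagram is a chain of 5 nodes with single edges (A_5). One simple-root ordering that puts it in standard form is (alpha_5, alpha_3, alpha_1, alpha_2, alpha_4). So the algebra is type A_5, i.e. sl(6).

A_5 (sl(6))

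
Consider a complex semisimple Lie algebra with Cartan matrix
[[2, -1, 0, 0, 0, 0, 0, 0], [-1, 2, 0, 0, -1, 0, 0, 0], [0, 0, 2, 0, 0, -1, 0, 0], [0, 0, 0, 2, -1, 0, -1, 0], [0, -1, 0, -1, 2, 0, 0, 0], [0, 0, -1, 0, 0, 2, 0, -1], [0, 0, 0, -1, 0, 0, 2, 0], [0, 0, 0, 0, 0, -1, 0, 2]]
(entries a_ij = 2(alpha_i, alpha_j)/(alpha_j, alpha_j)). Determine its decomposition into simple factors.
The diagram associated to this matrix has two connected components: the simple roots {alpha_3, alpha_6, alpha_8} form a chain of 3 nodes with single edges (A_3), and {alpha_1, alpha_2, alpha_4, alpha_5, alpha_7} form a chain of 5 nodes with single edges (A_5). A semisimple Lie algebra decomposes uniquely as the direct sum of simple ideals, one per connected component of its Dynkin diagram, so g ≅ A_3 ⊕ A_5 (dimension 15 + 35 = 50).

A_3 (sl(4)) + A_5 (sl(6))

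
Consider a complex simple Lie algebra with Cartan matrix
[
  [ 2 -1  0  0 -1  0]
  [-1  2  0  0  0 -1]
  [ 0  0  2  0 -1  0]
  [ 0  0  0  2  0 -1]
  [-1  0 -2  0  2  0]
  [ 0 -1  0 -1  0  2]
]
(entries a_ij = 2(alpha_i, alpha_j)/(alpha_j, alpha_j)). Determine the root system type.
type B_6

The matrix has rank 6 with 2's on the diagonal. Reading the off-diagonal entries as Dynkin edges (a single edge where a_ij = a_ji = -1; a double or triple edge where a_ij * a_ji = 2 or 3), the diagram is a chain of 6 nodes with a double edge at one end; the terminal node there is the unique short simple root (B_6). One simple-root ordering that puts it in standard form is (alpha_4, alpha_6, alpha_2, alpha_1, alpha_5, alpha_3). So the algebra is type B_6, i.e. so(13).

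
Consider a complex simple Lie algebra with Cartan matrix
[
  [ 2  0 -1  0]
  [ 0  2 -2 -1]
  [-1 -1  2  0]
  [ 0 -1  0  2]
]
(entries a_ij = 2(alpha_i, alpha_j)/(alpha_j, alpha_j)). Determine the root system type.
The matrix has rank 4 with 2's on the diagonal. Reading the off-diagonal entries as Dynkin edges (a single edge where a_ij = a_ji = -1; a double or triple edge where a_ij * a_ji = 2 or 3), the diagram is a chain of 4 nodes with a double edge between the middle two (F_4). One simple-root ordering that puts it in standard form is (alpha_4, alpha_2, alpha_3, alpha_1). So the algebra is type F_4.

type F_4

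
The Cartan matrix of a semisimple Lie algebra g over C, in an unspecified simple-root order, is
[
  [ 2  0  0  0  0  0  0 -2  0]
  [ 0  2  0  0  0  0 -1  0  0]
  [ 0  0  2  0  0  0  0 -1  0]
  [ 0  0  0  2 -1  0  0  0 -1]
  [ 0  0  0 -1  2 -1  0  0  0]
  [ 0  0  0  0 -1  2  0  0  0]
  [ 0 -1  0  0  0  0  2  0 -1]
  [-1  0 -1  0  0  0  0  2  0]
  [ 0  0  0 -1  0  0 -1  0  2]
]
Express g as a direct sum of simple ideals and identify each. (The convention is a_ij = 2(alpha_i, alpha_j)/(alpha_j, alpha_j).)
The diagram associated to this matrix has two connected components: the simple roots {alpha_2, alpha_4, alpha_5, alpha_6, alpha_7, alpha_9} form a chain of 6 nodes with single edges (A_6), and {alpha_1, alpha_3, alpha_8} form a chain of 3 nodes with a double edge at one end; the terminal node there is the unique long simple root (C_3). A semisimple Lie algebra decomposes uniquely as the direct sum of simple ideals, one per connected component of its Dynkin diagram, so g ≅ A_6 ⊕ C_3 (dimension 48 + 21 = 69).

A_6 (sl(7)) ⊕ C_3 (sp(6))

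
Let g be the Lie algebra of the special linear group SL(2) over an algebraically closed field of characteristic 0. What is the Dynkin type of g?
A_1

This is sl(2), which has dimension 2^2 - 1 = 3 and rank 2 - 1 = 1 (a Cartan subalgebra is the diagonal traceless matrices). In the classification of classical Lie algebras, the special linear algebra sl(n+1) has type A_n; here n = 1, so the Dynkin diagram is a chain of 1 nodes with single edges (A_1). Hence the type is A_1.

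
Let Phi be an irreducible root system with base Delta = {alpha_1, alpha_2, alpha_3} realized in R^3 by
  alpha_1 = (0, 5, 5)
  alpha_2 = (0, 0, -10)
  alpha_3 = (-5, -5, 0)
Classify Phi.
Compute the Cartan integers a_ij = 2(alpha_i, alpha_j)/(alpha_j, alpha_j); the resulting 3x3 Cartan matrix is
[[2, -1, -1], [-2, 2, 0], [-1, 0, 2]].
The roots have two lengths (squared-length ratio 2:1); the short ones are alpha_{1,3}. The associated Dynkin diagram is a chain of 3 nodes with a double edge at one end; the terminal node there is the unique long simple root (C_3), so the type is C_3 (the algebra sp(6)).

C_3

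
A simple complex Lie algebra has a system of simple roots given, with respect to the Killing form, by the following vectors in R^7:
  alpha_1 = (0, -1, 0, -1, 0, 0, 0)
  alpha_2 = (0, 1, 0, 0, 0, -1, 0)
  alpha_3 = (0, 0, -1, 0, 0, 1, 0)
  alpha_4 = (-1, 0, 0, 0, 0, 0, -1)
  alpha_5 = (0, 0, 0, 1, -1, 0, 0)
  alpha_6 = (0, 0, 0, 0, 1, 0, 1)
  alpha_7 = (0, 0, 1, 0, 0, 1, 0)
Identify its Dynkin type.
Compute the Cartan integers a_ij = 2(alpha_i, alpha_j)/(alpha_j, alpha_j); the resulting 7x7 Cartan matrix is
[[2, -1, 0, 0, -1, 0, 0], [-1, 2, -1, 0, 0, 0, -1], [0, -1, 2, 0, 0, 0, 0], [0, 0, 0, 2, 0, -1, 0], [-1, 0, 0, 0, 2, -1, 0], [0, 0, 0, -1, -1, 2, 0], [0, -1, 0, 0, 0, 0, 2]].
All simple roots have the same length, so the diagram is simply laced. The associated Dynkin diagram is a chain of 5 nodes with a fork of two nodes at one end (D_7), so the type is D_7 (the algebra so(14)).

type D_7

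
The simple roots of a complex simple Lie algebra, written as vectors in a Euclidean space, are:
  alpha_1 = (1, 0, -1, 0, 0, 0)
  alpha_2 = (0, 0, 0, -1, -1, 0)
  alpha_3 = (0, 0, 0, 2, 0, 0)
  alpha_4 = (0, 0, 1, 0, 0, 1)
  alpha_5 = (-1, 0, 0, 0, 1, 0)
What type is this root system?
C_5

Compute the Cartan integers a_ij = 2(alpha_i, alpha_j)/(alpha_j, alpha_j); the resulting 5x5 Cartan matrix is
[[2, 0, 0, -1, -1], [0, 2, -1, 0, -1], [0, -2, 2, 0, 0], [-1, 0, 0, 2, 0], [-1, -1, 0, 0, 2]].
The roots have two lengths (squared-length ratio 2:1); the short ones are alpha_{1,2,4,5}. The associated Dynkin diagram is a chain of 5 nodes with a double edge at one end; the terminal node there is the unique long simple root (C_5), so the type is C_5 (the algebra sp(10)).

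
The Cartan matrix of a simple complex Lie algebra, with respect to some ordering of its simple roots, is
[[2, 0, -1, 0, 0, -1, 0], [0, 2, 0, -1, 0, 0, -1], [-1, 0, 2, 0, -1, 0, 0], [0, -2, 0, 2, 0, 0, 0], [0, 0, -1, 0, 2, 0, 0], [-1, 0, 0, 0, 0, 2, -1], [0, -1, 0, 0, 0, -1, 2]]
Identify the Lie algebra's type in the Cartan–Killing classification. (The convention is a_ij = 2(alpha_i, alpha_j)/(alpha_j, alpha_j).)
The matrix has rank 7 with 2's on the diagonal. Reading the off-diagonal entries as Dynkin edges (a single edge where a_ij = a_ji = -1; a double or triple edge where a_ij * a_ji = 2 or 3), the diagram is a chain of 7 nodes with a double edge at one end; the terminal node there is the unique long simple root (C_7). One simple-root ordering that puts it in standard form is (alpha_5, alpha_3, alpha_1, alpha_6, alpha_7, alpha_2, alpha_4). So the algebra is type C_7, i.e. sp(14).

type C_7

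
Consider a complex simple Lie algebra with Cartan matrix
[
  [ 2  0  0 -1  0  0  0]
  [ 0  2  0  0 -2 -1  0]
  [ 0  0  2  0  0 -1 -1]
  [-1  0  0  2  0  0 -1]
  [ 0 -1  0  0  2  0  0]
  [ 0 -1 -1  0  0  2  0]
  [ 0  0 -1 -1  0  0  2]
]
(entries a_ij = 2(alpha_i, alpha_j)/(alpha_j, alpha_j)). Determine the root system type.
The matrix has rank 7 with 2's on the diagonal. Reading the off-diagonal entries as Dynkin edges (a single edge where a_ij = a_ji = -1; a double or triple edge where a_ij * a_ji = 2 or 3), the diagram is a chain of 7 nodes with a double edge at one end; the terminal node there is the unique short simple root (B_7). One simple-root ordering that puts it in standard form is (alpha_1, alpha_4, alpha_7, alpha_3, alpha_6, alpha_2, alpha_5). So the algebra is type B_7, i.e. so(15).

B_7 (so(15))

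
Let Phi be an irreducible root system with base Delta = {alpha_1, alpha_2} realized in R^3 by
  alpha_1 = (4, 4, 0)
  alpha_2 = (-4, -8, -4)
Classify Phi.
Compute the Cartan integers a_ij = 2(alpha_i, alpha_j)/(alpha_j, alpha_j); the resulting 2x2 Cartan matrix is
[[2, -1], [-3, 2]].
The roots have two lengths (squared-length ratio 3:1); the short ones are alpha_{1}. The associated Dynkin diagram is two nodes joined by a triple edge (G_2), so the type is G_2.

G_2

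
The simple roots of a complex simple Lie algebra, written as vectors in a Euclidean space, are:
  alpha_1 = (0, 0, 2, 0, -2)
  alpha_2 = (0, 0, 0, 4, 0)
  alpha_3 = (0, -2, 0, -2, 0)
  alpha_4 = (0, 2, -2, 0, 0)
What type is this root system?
C_4

Compute the Cartan integers a_ij = 2(alpha_i, alpha_j)/(alpha_j, alpha_j); the resulting 4x4 Cartan matrix is
[[2, 0, 0, -1], [0, 2, -2, 0], [0, -1, 2, -1], [-1, 0, -1, 2]].
The roots have two lengths (squared-length ratio 2:1); the short ones are alpha_{1,3,4}. The associated Dynkin diagram is a chain of 4 nodes with a double edge at one end; the terminal node there is the unique long simple root (C_4), so the type is C_4 (the algebra sp(8)).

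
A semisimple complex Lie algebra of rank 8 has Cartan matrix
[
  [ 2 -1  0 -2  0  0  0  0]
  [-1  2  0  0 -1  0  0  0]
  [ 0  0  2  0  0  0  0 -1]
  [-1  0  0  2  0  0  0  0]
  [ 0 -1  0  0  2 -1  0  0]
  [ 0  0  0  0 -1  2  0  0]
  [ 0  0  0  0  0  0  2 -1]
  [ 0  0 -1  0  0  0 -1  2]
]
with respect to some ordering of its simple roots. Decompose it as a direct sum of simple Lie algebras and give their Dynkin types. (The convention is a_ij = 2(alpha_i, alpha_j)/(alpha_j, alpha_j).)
The diagram associated to this matrix has two connected components: the simple roots {alpha_3, alpha_7, alpha_8} form a chain of 3 nodes with single edges (A_3), and {alpha_1, alpha_2, alpha_4, alpha_5, alpha_6} form a chain of 5 nodes with a double edge at one end; the terminal node there is the unique short simple root (B_5). A semisimple Lie algebra decomposes uniquely as the direct sum of simple ideals, one per connected component of its Dynkin diagram, so g ≅ A_3 ⊕ B_5 (dimension 15 + 55 = 70).

A_3 + B_5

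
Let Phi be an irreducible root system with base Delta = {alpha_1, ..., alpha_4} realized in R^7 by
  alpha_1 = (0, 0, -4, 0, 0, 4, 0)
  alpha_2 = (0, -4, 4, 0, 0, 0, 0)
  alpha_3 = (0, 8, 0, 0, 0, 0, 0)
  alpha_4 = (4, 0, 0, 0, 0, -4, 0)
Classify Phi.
C4

Compute the Cartan integers a_ij = 2(alpha_i, alpha_j)/(alpha_j, alpha_j); the resulting 4x4 Cartan matrix is
[[2, -1, 0, -1], [-1, 2, -1, 0], [0, -2, 2, 0], [-1, 0, 0, 2]].
The roots have two lengths (squared-length ratio 2:1); the short ones are alpha_{1,2,4}. The associated Dynkin diagram is a chain of 4 nodes with a double edge at one end; the terminal node there is the unique long simple root (C_4), so the type is C_4 (the algebra sp(8)).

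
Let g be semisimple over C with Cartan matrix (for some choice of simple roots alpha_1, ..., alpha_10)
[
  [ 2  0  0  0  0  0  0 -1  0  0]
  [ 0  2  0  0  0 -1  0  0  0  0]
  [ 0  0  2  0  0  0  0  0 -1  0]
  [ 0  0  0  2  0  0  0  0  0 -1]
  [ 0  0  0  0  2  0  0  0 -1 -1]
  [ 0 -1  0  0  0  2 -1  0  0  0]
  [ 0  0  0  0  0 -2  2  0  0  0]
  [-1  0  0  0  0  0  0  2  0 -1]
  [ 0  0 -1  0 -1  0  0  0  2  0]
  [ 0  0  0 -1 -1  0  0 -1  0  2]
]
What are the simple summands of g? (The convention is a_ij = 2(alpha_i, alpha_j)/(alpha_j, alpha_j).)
The diagram associated to this matrix has two connected components: the simple roots {alpha_2, alpha_6, alpha_7} form a chain of 3 nodes with a double edge at one end; the terminal node there is the unique long simple root (C_3), and {alpha_1, alpha_3, alpha_4, alpha_5, alpha_8, alpha_9, alpha_10} form a chain of 6 nodes with one extra node attached to the third node from one end (E_7). A semisimple Lie algebra decomposes uniquely as the direct sum of simple ideals, one per connected component of its Dynkin diagram, so g ≅ C_3 ⊕ E_7 (dimension 21 + 133 = 154).

C_3 ⊕ E_7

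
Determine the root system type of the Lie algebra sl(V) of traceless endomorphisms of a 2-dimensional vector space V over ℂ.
This is sl(2), which has dimension 2^2 - 1 = 3 and rank 2 - 1 = 1 (a Cartan subalgebra is the diagonal traceless matrices). In the classification of classical Lie algebras, the special linear algebra sl(n+1) has type A_n; here n = 1, so the Dynkin diagram is a chain of 1 nodes with single edges (A_1). Hence the type is A_1.

type A_1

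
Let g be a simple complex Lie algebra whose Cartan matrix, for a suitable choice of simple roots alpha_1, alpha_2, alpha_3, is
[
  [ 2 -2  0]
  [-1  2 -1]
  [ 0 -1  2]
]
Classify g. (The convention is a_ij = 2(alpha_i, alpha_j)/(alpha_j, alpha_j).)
C_3

The matrix has rank 3 with 2's on the diagonal. Reading the off-diagonal entries as Dynkin edges (a single edge where a_ij = a_ji = -1; a double or triple edge where a_ij * a_ji = 2 or 3), the diagram is a chain of 3 nodes with a double edge at one end; the terminal node there is the unique long simple root (C_3). One simple-root ordering that puts it in standard form is (alpha_3, alpha_2, alpha_1). So the algebra is type C_3, i.e. sp(6).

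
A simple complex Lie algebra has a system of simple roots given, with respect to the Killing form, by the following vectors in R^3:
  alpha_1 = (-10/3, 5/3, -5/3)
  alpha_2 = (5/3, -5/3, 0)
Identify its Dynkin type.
type G_2

Compute the Cartan integers a_ij = 2(alpha_i, alpha_j)/(alpha_j, alpha_j); the resulting 2x2 Cartan matrix is
[[2, -3], [-1, 2]].
The roots have two lengths (squared-length ratio 3:1); the short ones are alpha_{2}. The associated Dynkin diagram is two nodes joined by a triple edge (G_2), so the type is G_2.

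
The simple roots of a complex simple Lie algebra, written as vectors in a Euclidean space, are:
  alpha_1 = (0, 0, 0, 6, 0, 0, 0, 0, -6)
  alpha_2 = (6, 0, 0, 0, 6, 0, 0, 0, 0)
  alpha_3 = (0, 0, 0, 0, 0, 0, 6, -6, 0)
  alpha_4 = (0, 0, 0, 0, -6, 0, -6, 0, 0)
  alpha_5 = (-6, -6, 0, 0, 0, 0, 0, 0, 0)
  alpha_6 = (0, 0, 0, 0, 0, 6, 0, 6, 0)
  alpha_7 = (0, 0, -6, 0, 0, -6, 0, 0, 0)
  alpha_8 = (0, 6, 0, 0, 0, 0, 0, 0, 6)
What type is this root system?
Compute the Cartan integers a_ij = 2(alpha_i, alpha_j)/(alpha_j, alpha_j); the resulting 8x8 Cartan matrix is
[[2, 0, 0, 0, 0, 0, 0, -1], [0, 2, 0, -1, -1, 0, 0, 0], [0, 0, 2, -1, 0, -1, 0, 0], [0, -1, -1, 2, 0, 0, 0, 0], [0, -1, 0, 0, 2, 0, 0, -1], [0, 0, -1, 0, 0, 2, -1, 0], [0, 0, 0, 0, 0, -1, 2, 0], [-1, 0, 0, 0, -1, 0, 0, 2]].
All simple roots have the same length, so the diagram is simply laced. The associated Dynkin diagram is a chain of 8 nodes with single edges (A_8), so the type is A_8 (the algebra sl(9)).

type A_8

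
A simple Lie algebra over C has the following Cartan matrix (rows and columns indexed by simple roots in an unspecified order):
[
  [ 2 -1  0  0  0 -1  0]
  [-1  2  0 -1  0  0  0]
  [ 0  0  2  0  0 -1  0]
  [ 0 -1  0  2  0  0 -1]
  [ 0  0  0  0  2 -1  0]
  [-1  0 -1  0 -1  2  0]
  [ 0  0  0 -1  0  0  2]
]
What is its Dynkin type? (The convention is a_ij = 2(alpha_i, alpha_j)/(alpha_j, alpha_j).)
type D_7

The matrix has rank 7 with 2's on the diagonal. Reading the off-diagonal entries as Dynkin edges (a single edge where a_ij = a_ji = -1; a double or triple edge where a_ij * a_ji = 2 or 3), the diagram is a chain of 5 nodes with a fork of two nodes at one end (D_7). One simple-root ordering that puts it in standard form is (alpha_7, alpha_4, alpha_2, alpha_1, alpha_6, alpha_5, alpha_3). So the algebra is type D_7, i.e. so(14).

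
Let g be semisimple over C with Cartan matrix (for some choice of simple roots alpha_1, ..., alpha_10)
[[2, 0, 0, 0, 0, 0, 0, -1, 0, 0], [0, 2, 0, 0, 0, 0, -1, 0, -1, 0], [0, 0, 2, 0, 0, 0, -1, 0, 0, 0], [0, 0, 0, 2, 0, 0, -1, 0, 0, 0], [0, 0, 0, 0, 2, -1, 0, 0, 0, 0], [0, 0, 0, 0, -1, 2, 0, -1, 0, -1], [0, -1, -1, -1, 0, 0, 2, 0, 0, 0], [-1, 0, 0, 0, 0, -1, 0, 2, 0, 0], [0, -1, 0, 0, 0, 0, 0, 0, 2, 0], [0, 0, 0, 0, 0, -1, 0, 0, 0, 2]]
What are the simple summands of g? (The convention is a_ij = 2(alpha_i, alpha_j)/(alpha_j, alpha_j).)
The diagram associated to this matrix has two connected components: the simple roots {alpha_1, alpha_5, alpha_6, alpha_8, alpha_10} form a chain of 3 nodes with a fork of two nodes at one end (D_5), and {alpha_2, alpha_3, alpha_4, alpha_7, alpha_9} form a chain of 3 nodes with a fork of two nodes at one end (D_5). A semisimple Lie algebra decomposes uniquely as the direct sum of simple ideals, one per connected component of its Dynkin diagram, so g ≅ D_5 ⊕ D_5 (dimension 45 + 45 = 90).

type D_5 + type D_5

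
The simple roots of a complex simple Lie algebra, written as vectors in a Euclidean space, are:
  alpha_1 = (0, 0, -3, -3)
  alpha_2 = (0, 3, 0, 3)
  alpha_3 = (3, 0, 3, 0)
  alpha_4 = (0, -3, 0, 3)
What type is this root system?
Compute the Cartan integers a_ij = 2(alpha_i, alpha_j)/(alpha_j, alpha_j); the resulting 4x4 Cartan matrix is
[[2, -1, -1, -1], [-1, 2, 0, 0], [-1, 0, 2, 0], [-1, 0, 0, 2]].
All simple roots have the same length, so the diagram is simply laced. The associated Dynkin diagram is a chain of 2 nodes with a fork of two nodes at one end (D_4), so the type is D_4 (the algebra so(8)).

type D_4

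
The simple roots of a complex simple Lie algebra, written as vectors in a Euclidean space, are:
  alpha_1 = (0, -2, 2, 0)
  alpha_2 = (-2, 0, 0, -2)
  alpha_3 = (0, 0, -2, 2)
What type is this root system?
Compute the Cartan integers a_ij = 2(alpha_i, alpha_j)/(alpha_j, alpha_j); the resulting 3x3 Cartan matrix is
[[2, 0, -1], [0, 2, -1], [-1, -1, 2]].
All simple roots have the same length, so the diagram is simply laced. The associated Dynkin diagram is a chain of 3 nodes with single edges (A_3), so the type is A_3 (the algebra sl(4)).

A3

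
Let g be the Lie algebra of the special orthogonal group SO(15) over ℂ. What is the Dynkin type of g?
This is so(15) with 15 odd, which has dimension 15(15-1)/2 = 105 and rank (15-1)/2 = 7. In the classification of classical Lie algebras, the orthogonal algebra so(2n+1) in an odd number of variables has type B_n; here n = 7, so the Dynkin diagram is a chain of 7 nodes with a double edge at one end; the terminal node there is the unique short simple root (B_7). Hence the type is B_7.

B_7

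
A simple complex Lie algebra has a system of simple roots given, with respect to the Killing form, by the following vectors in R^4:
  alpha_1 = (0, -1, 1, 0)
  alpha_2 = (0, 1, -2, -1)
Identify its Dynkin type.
Compute the Cartan integers a_ij = 2(alpha_i, alpha_j)/(alpha_j, alpha_j); the resulting 2x2 Cartan matrix is
[[2, -1], [-3, 2]].
The roots have two lengths (squared-length ratio 3:1); the short ones are alpha_{1}. The associated Dynkin diagram is two nodes joined by a triple edge (G_2), so the type is G_2.

G_2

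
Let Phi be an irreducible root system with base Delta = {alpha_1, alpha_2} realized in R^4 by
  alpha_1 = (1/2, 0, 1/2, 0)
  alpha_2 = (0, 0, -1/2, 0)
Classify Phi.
type B_2

Compute the Cartan integers a_ij = 2(alpha_i, alpha_j)/(alpha_j, alpha_j); the resulting 2x2 Cartan matrix is
[[2, -2], [-1, 2]].
The roots have two lengths (squared-length ratio 2:1); the short ones are alpha_{2}. The associated Dynkin diagram is a chain of 2 nodes with a double edge at one end; the terminal node there is the unique short simple root (B_2), so the type is B_2 (the algebra so(5)).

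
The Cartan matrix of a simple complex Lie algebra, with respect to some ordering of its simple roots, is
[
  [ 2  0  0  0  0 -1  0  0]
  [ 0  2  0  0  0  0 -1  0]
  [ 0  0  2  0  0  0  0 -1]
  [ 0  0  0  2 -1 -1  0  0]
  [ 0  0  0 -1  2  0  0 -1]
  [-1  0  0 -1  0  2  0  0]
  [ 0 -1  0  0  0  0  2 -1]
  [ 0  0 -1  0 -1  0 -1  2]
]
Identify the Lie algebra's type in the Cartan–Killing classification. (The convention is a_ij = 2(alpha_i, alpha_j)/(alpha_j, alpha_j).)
E8

The matrix has rank 8 with 2's on the diagonal. Reading the off-diagonal entries as Dynkin edges (a single edge where a_ij = a_ji = -1; a double or triple edge where a_ij * a_ji = 2 or 3), the diagram is a chain of 7 nodes with one extra node attached to the third node from one end (E_8). One simple-root ordering that puts it in standard form is (alpha_2, alpha_3, alpha_7, alpha_8, alpha_5, alpha_4, alpha_6, alpha_1). So the algebra is type E_8.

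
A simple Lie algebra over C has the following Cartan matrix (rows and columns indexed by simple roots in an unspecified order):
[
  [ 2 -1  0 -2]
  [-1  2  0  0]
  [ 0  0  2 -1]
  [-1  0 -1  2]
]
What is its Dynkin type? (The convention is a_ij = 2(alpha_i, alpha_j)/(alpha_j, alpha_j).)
F_4

The matrix has rank 4 with 2's on the diagonal. Reading the off-diagonal entries as Dynkin edges (a single edge where a_ij = a_ji = -1; a double or triple edge where a_ij * a_ji = 2 or 3), the diagram is a chain of 4 nodes with a double edge between the middle two (F_4). One simple-root ordering that puts it in standard form is (alpha_2, alpha_1, alpha_4, alpha_3). So the algebra is type F_4.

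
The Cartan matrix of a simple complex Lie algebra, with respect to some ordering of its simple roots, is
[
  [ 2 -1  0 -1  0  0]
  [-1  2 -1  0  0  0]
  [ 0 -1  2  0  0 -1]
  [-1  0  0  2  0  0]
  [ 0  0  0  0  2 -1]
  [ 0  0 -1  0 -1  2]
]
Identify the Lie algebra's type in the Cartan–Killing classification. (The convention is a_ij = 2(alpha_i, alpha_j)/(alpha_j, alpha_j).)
A_6

The matrix has rank 6 with 2's on the diagonal. Reading the off-diagonal entries as Dynkin edges (a single edge where a_ij = a_ji = -1; a double or triple edge where a_ij * a_ji = 2 or 3), the diagram is a chain of 6 nodes with single edges (A_6). One simple-root ordering that puts it in standard form is (alpha_5, alpha_6, alpha_3, alpha_2, alpha_1, alpha_4). So the algebra is type A_6, i.e. sl(7).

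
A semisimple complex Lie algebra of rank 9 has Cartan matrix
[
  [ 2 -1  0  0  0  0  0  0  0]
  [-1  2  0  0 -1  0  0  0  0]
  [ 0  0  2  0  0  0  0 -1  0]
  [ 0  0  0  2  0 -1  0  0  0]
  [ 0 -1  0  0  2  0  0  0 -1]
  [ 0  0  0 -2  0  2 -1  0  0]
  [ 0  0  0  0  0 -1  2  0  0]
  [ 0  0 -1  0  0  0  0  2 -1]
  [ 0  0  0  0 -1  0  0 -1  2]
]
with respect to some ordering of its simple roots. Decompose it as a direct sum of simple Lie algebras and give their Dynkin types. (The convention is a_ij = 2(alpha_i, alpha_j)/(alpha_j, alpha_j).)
The diagram associated to this matrix has two connected components: the simple roots {alpha_1, alpha_2, alpha_3, alpha_5, alpha_8, alpha_9} form a chain of 6 nodes with single edges (A_6), and {alpha_4, alpha_6, alpha_7} form a chain of 3 nodes with a double edge at one end; the terminal node there is the unique short simple root (B_3). A semisimple Lie algebra decomposes uniquely as the direct sum of simple ideals, one per connected component of its Dynkin diagram, so g ≅ A_6 ⊕ B_3 (dimension 48 + 21 = 69).

type A_6 ⊕ type B_3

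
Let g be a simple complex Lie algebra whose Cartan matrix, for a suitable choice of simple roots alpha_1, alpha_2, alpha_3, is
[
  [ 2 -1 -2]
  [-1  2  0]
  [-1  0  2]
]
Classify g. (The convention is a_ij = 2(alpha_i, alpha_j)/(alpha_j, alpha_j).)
The matrix has rank 3 with 2's on the diagonal. Reading the off-diagonal entries as Dynkin edges (a single edge where a_ij = a_ji = -1; a double or triple edge where a_ij * a_ji = 2 or 3), the diagram is a chain of 3 nodes with a double edge at one end; the terminal node there is the unique short simple root (B_3). One simple-root ordering that puts it in standard form is (alpha_2, alpha_1, alpha_3). So the algebra is type B_3, i.e. so(7).

B3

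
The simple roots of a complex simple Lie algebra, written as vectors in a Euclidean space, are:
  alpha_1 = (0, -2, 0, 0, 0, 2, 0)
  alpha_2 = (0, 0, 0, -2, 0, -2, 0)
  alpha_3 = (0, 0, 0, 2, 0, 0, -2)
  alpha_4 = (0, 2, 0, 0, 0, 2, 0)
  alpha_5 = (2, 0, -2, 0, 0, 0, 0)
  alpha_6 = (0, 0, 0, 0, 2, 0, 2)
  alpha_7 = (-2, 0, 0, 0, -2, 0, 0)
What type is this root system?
D_7 (so(14))

Compute the Cartan integers a_ij = 2(alpha_i, alpha_j)/(alpha_j, alpha_j); the resulting 7x7 Cartan matrix is
[[2, -1, 0, 0, 0, 0, 0], [-1, 2, -1, -1, 0, 0, 0], [0, -1, 2, 0, 0, -1, 0], [0, -1, 0, 2, 0, 0, 0], [0, 0, 0, 0, 2, 0, -1], [0, 0, -1, 0, 0, 2, -1], [0, 0, 0, 0, -1, -1, 2]].
All simple roots have the same length, so the diagram is simply laced. The associated Dynkin diagram is a chain of 5 nodes with a fork of two nodes at one end (D_7), so the type is D_7 (the algebra so(14)).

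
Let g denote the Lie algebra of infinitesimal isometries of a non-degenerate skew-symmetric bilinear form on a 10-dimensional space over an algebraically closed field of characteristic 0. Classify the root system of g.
C_5

This is sp(10), which has dimension 10(10+1)/2 = 55 and rank 10/2 = 5. In the classification of classical Lie algebras, the symplectic algebra sp(2n) has type C_n; here n = 5, so the Dynkin diagram is a chain of 5 nodes with a double edge at one end; the terminal node there is the unique long simple root (C_5). Hence the type is C_5.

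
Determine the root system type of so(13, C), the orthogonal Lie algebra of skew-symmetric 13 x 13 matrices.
B6

This is so(13) with 13 odd, which has dimension 13(13-1)/2 = 78 and rank (13-1)/2 = 6. In the classification of classical Lie algebras, the orthogonal algebra so(2n+1) in an odd number of variables has type B_n; here n = 6, so the Dynkin diagram is a chain of 6 nodes with a double edge at one end; the terminal node there is the unique short simple root (B_6). Hence the type is B_6.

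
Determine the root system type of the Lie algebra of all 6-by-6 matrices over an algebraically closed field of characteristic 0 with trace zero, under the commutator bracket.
A5

This is sl(6), which has dimension 6^2 - 1 = 35 and rank 6 - 1 = 5 (a Cartan subalgebra is the diagonal traceless matrices). In the classification of classical Lie algebras, the special linear algebra sl(n+1) has type A_n; here n = 5, so the Dynkin diagram is a chain of 5 nodes with single edges (A_5). Hence the type is A_5.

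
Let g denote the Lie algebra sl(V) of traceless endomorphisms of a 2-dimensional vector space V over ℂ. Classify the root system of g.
A_1 (sl(2))

This is sl(2), which has dimension 2^2 - 1 = 3 and rank 2 - 1 = 1 (a Cartan subalgebra is the diagonal traceless matrices). In the classification of classical Lie algebras, the special linear algebra sl(n+1) has type A_n; here n = 1, so the Dynkin diagram is a chain of 1 nodes with single edges (A_1). Hence the type is A_1.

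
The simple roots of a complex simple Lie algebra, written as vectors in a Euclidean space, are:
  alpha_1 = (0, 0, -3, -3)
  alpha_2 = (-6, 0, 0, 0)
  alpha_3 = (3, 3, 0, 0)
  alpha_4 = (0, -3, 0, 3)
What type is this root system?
Compute the Cartan integers a_ij = 2(alpha_i, alpha_j)/(alpha_j, alpha_j); the resulting 4x4 Cartan matrix is
[[2, 0, 0, -1], [0, 2, -2, 0], [0, -1, 2, -1], [-1, 0, -1, 2]].
The roots have two lengths (squared-length ratio 2:1); the short ones are alpha_{1,3,4}. The associated Dynkin diagram is a chain of 4 nodes with a double edge at one end; the terminal node there is the unique long simple root (C_4), so the type is C_4 (the algebra sp(8)).

C_4 (sp(8))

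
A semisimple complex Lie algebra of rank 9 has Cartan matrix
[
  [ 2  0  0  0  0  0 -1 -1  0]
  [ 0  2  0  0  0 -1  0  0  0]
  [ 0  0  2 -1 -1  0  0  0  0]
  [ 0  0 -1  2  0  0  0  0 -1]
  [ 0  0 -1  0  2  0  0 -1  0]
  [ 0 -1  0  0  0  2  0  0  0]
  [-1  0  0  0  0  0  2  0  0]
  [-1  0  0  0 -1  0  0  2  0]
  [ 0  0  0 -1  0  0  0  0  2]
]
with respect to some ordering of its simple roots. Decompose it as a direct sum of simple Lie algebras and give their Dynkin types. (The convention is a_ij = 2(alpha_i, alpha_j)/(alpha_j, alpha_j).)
A_2 (sl(3)) ⊕ A_7 (sl(8))

The diagram associated to this matrix has two connected components: the simple roots {alpha_2, alpha_6} form a chain of 2 nodes with single edges (A_2), and {alpha_1, alpha_3, alpha_4, alpha_5, alpha_7, alpha_8, alpha_9} form a chain of 7 nodes with single edges (A_7). A semisimple Lie algebra decomposes uniquely as the direct sum of simple ideals, one per connected component of its Dynkin diagram, so g ≅ A_2 ⊕ A_7 (dimension 8 + 63 = 71).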